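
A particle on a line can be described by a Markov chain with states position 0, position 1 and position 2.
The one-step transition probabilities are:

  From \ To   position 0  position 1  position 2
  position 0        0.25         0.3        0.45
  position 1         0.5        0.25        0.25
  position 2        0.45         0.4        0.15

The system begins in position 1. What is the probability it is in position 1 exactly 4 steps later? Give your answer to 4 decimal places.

Propagate the distribution vector 4 steps from position 1.
After 0 steps: (0.0000, 1.0000, 0.0000)
After 1 step: (0.5000, 0.2500, 0.2500)
After 2 steps: (0.3625, 0.3125, 0.3250)
After 3 steps: (0.3931, 0.3169, 0.2900)
After 4 steps: (0.3872, 0.3132, 0.2996)
P(in position 1 after 4 steps) = 0.3132

0.3132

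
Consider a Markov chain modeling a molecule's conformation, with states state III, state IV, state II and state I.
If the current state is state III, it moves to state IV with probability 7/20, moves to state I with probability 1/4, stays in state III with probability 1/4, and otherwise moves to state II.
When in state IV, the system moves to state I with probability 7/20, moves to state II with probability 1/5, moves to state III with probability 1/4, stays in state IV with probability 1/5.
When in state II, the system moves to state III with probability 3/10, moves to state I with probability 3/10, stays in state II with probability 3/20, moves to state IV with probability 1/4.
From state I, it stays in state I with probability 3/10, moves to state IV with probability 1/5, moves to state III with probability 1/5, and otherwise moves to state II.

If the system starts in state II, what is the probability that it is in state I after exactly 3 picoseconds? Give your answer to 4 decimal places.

0.3005

Propagate the distribution vector 3 picoseconds from state II.
After 0 picoseconds: (0.0000, 0.0000, 1.0000, 0.0000)
After 1 picosecond: (0.3000, 0.2500, 0.1500, 0.3000)
After 2 picoseconds: (0.2425, 0.2525, 0.2075, 0.2975)
After 3 picoseconds: (0.2455, 0.2468, 0.2073, 0.3005)
P(in state I after 3 picoseconds) = 0.3005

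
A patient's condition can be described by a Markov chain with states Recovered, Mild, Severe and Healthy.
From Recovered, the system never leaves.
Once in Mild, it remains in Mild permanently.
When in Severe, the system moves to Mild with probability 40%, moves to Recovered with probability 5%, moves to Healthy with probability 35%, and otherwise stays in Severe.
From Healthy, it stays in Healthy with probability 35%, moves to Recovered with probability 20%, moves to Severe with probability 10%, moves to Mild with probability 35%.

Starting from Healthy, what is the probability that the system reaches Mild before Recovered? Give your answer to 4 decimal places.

0.6598

Let h(s) be the probability of absorption at Mild starting from transient state s. Then h(Mild) = 1 and h(Recovered) = 0. By first-step analysis:
h(Severe) = 0.05·0 + 0.4·1 + 0.2·h(Severe) + 0.35·h(Healthy)
h(Healthy) = 0.2·0 + 0.35·1 + 0.1·h(Severe) + 0.35·h(Healthy)
Solving: h(Severe) = 0.7887, h(Healthy) = 0.6598.
Starting from Healthy, the probability is 0.6598.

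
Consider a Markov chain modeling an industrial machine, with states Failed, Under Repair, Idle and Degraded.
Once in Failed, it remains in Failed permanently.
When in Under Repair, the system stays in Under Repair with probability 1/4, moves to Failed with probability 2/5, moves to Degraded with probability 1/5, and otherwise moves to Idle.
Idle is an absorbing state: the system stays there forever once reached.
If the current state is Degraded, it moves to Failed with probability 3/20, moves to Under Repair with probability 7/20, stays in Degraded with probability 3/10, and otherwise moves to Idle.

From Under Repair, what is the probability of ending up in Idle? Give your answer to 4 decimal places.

Let h(s) be the probability of absorption at Idle starting from transient state s. Then h(Idle) = 1 and h(Failed) = 0. By first-step analysis:
h(Under Repair) = 0.4·0 + 0.25·h(Under Repair) + 0.15·1 + 0.2·h(Degraded)
h(Degraded) = 0.15·0 + 0.35·h(Under Repair) + 0.2·1 + 0.3·h(Degraded)
Solving: h(Under Repair) = 0.3187, h(Degraded) = 0.4451.
Starting from Under Repair, the probability is 0.3187.

0.3187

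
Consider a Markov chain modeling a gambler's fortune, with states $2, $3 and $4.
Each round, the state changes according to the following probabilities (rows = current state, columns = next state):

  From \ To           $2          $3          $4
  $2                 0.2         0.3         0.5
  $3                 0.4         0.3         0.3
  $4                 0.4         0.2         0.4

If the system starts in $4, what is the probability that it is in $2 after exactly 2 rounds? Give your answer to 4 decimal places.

Sum over the intermediate state after 1 round:
P = P($4→$2)·P($2→$2) + P($4→$3)·P($3→$2) + P($4→$4)·P($4→$2)
  = 0.4×0.2 + 0.2×0.4 + 0.4×0.4
  = 0.0800 + 0.0800 + 0.1600 = 0.3200

0.3200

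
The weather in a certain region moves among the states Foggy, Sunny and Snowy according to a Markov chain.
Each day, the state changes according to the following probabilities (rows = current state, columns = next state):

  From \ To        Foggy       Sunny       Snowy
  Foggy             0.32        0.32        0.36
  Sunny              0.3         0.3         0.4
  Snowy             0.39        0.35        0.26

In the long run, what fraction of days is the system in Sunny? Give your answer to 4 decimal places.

0.3237

Let the stationary distribution be π with π = πP and π_1 + π_2 + π_3 = 1.
π_1 = 0.32·π_1 + 0.3·π_2 + 0.39·π_3
π_2 = 0.32·π_1 + 0.3·π_2 + 0.35·π_3
Solving with the normalization constraint gives π = (0.3373, 0.3237, 0.3390).
So the stationary probability of Sunny is 0.3237.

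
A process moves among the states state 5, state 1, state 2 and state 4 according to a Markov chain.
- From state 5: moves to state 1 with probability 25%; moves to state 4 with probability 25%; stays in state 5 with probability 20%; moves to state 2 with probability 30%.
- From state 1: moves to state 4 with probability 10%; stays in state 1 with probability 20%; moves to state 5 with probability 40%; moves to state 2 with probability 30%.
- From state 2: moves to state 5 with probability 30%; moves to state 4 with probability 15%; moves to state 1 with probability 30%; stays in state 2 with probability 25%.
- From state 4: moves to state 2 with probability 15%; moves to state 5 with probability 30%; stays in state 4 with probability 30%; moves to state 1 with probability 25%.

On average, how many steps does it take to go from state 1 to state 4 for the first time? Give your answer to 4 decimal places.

Let t(s) be the expected number of steps to first reach state 4 from state s, with t(state 4) = 0. Conditioning on the first step:
t(state 5) = 1 + 0.2·t(state 5) + 0.25·t(state 1) + 0.3·t(state 2)
t(state 1) = 1 + 0.4·t(state 5) + 0.2·t(state 1) + 0.3·t(state 2)
t(state 2) = 1 + 0.3·t(state 5) + 0.3·t(state 1) + 0.25·t(state 2)
Solving: t(state 5) = 5.4444, t(state 1) = 6.2222, t(state 2) = 6.0000.
Expected steps from state 1 to state 4: 6.2222.

6.2222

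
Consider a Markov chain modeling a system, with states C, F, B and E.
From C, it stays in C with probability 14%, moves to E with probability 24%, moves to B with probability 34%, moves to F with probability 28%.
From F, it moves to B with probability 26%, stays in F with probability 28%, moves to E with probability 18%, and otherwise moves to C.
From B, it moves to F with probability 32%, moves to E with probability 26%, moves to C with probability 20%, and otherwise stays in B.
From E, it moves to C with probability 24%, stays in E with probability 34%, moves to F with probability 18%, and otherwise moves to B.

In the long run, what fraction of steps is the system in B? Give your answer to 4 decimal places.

Let the stationary distribution be π with π = πP and π_1 + π_2 + π_3 + π_4 = 1.
π_1 = 0.14·π_1 + 0.28·π_2 + 0.2·π_3 + 0.24·π_4
π_2 = 0.28·π_1 + 0.28·π_2 + 0.32·π_3 + 0.18·π_4
π_3 = 0.34·π_1 + 0.26·π_2 + 0.22·π_3 + 0.24·π_4
Solving with the normalization constraint gives π = (0.2183, 0.2650, 0.2619, 0.2548).
So the stationary probability of B is 0.2619.

0.2619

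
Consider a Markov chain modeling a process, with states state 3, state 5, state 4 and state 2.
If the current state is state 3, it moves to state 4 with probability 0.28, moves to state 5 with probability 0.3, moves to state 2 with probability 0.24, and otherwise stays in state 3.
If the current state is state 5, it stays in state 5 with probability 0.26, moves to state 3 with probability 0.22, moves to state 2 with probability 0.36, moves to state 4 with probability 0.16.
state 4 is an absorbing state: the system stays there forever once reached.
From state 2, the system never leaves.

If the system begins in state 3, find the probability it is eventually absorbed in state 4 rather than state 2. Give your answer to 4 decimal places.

0.4719

Let h(s) be the probability of absorption at state 4 starting from transient state s. Then h(state 4) = 1 and h(state 2) = 0. By first-step analysis:
h(state 3) = 0.18·h(state 3) + 0.3·h(state 5) + 0.28·1 + 0.24·0
h(state 5) = 0.22·h(state 3) + 0.26·h(state 5) + 0.16·1 + 0.36·0
Solving: h(state 3) = 0.4719, h(state 5) = 0.3565.
Starting from state 3, the probability is 0.4719.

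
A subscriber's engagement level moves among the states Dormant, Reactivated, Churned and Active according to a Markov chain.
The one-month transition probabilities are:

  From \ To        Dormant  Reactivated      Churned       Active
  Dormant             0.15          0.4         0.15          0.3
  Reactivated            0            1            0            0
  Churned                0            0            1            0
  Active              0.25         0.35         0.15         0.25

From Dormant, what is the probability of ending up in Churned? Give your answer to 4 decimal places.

0.2800

Let h(s) be the probability of absorption at Churned starting from transient state s. Then h(Churned) = 1 and h(Reactivated) = 0. By first-step analysis:
h(Dormant) = 0.15·h(Dormant) + 0.4·0 + 0.15·1 + 0.3·h(Active)
h(Active) = 0.25·h(Dormant) + 0.35·0 + 0.15·1 + 0.25·h(Active)
Solving: h(Dormant) = 0.2800, h(Active) = 0.2933.
Starting from Dormant, the probability is 0.2800.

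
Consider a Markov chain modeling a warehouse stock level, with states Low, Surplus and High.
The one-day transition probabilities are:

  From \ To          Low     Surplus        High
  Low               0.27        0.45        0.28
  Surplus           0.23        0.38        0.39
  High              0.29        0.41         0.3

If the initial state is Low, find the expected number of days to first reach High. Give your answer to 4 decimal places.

Let t(s) be the expected number of days to first reach High from state s, with t(High) = 0. Conditioning on the first day:
t(Low) = 1 + 0.27·t(Low) + 0.45·t(Surplus)
t(Surplus) = 1 + 0.23·t(Low) + 0.38·t(Surplus)
Solving: t(Low) = 3.0650, t(Surplus) = 2.7499.
Expected days from Low to High: 3.0650.

3.0650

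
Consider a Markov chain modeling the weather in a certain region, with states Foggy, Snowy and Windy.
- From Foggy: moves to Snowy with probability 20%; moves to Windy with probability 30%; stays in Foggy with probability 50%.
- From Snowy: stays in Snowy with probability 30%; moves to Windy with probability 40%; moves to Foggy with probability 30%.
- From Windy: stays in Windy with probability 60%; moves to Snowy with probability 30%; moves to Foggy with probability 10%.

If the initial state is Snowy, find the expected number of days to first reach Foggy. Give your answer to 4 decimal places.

5.0000

Let t(s) be the expected number of days to first reach Foggy from state s, with t(Foggy) = 0. Conditioning on the first day:
t(Snowy) = 1 + 0.3·t(Snowy) + 0.4·t(Windy)
t(Windy) = 1 + 0.3·t(Snowy) + 0.6·t(Windy)
Solving: t(Snowy) = 5.0000, t(Windy) = 6.2500.
Expected days from Snowy to Foggy: 5.0000.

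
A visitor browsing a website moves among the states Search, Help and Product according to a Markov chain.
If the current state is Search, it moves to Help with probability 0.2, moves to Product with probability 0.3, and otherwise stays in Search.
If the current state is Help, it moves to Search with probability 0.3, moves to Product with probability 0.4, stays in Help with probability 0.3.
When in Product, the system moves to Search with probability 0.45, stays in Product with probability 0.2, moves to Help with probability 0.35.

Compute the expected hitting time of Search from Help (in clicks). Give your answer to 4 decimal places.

2.8571

Let t(s) be the expected number of clicks to first reach Search from state s, with t(Search) = 0. Conditioning on the first click:
t(Help) = 1 + 0.3·t(Help) + 0.4·t(Product)
t(Product) = 1 + 0.35·t(Help) + 0.2·t(Product)
Solving: t(Help) = 2.8571, t(Product) = 2.5000.
Expected clicks from Help to Search: 2.8571.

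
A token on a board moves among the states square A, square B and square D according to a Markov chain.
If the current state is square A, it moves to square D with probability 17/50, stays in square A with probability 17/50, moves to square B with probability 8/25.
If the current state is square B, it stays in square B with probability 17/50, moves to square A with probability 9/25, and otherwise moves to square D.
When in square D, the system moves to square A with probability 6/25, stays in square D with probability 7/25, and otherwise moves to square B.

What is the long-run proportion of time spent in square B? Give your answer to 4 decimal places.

Let the stationary distribution be π with π = πP and π_1 + π_2 + π_3 = 1.
π_1 = 0.34·π_1 + 0.36·π_2 + 0.24·π_3
π_2 = 0.32·π_1 + 0.34·π_2 + 0.48·π_3
Solving with the normalization constraint gives π = (0.3169, 0.3766, 0.3065).
So the stationary probability of square B is 0.3766.

0.3766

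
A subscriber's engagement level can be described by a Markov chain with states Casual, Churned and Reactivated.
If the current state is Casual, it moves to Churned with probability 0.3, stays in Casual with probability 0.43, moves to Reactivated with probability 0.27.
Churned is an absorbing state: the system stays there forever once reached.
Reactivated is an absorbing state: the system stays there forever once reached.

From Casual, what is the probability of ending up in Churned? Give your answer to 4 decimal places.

0.5263

Let h(s) be the probability of absorption at Churned starting from transient state s. Then h(Churned) = 1 and h(Reactivated) = 0. By first-step analysis:
h(Casual) = 0.43·h(Casual) + 0.3·1 + 0.27·0
Solving: h(Casual) = 0.5263.
Starting from Casual, the probability is 0.5263.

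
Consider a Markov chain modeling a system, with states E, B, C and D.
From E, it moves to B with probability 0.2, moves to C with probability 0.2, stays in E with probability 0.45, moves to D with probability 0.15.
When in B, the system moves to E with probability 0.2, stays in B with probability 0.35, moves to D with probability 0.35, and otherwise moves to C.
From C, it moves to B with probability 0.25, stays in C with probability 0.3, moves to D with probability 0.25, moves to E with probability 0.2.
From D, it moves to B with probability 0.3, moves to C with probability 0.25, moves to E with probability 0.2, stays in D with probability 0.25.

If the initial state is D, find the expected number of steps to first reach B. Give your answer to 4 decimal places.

3.8332

Let t(s) be the expected number of steps to first reach B from state s, with t(B) = 0. Conditioning on the first step:
t(E) = 1 + 0.45·t(E) + 0.2·t(C) + 0.15·t(D)
t(C) = 1 + 0.2·t(E) + 0.3·t(C) + 0.25·t(D)
t(D) = 1 + 0.2·t(E) + 0.25·t(C) + 0.25·t(D)
Solving: t(E) = 4.3309, t(C) = 4.0350, t(D) = 3.8332.
Expected steps from D to B: 3.8332.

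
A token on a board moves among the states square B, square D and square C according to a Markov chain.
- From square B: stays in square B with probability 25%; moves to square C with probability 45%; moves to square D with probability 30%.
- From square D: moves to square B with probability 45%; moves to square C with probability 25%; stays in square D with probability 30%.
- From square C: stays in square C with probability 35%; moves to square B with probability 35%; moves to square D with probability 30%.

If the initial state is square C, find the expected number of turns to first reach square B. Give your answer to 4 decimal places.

2.6316

Let t(s) be the expected number of turns to first reach square B from state s, with t(square B) = 0. Conditioning on the first turn:
t(square D) = 1 + 0.3·t(square D) + 0.25·t(square C)
t(square C) = 1 + 0.3·t(square D) + 0.35·t(square C)
Solving: t(square D) = 2.3684, t(square C) = 2.6316.
Expected turns from square C to square B: 2.6316.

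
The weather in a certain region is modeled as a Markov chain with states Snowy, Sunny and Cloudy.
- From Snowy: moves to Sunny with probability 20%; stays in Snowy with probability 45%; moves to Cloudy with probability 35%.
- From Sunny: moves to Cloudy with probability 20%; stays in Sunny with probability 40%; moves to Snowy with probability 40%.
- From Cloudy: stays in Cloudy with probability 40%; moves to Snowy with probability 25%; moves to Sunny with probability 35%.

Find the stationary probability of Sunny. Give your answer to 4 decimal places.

Let the stationary distribution be π with π = πP and π_1 + π_2 + π_3 = 1.
π_1 = 0.45·π_1 + 0.4·π_2 + 0.25·π_3
π_2 = 0.2·π_1 + 0.4·π_2 + 0.35·π_3
Solving with the normalization constraint gives π = (0.3706, 0.3099, 0.3195).
So the stationary probability of Sunny is 0.3099.

0.3099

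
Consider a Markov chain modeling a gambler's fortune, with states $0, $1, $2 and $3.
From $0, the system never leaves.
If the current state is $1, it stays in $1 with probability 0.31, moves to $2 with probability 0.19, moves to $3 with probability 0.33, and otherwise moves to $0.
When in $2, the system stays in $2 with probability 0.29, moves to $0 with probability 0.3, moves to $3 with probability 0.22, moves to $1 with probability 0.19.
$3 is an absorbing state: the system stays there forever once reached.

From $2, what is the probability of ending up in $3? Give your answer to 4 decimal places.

0.4727

Let h(s) be the probability of absorption at $3 starting from transient state s. Then h($3) = 1 and h($0) = 0. By first-step analysis:
h($1) = 0.17·0 + 0.31·h($1) + 0.19·h($2) + 0.33·1
h($2) = 0.3·0 + 0.19·h($1) + 0.29·h($2) + 0.22·1
Solving: h($1) = 0.6084, h($2) = 0.4727.
Starting from $2, the probability is 0.4727.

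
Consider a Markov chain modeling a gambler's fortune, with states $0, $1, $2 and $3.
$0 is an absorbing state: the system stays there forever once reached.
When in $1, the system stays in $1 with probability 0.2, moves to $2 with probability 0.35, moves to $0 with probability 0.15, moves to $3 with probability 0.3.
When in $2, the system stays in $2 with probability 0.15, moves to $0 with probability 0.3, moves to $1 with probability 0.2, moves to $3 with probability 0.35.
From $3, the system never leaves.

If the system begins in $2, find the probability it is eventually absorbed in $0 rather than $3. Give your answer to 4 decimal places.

0.4426

Let h(s) be the probability of absorption at $0 starting from transient state s. Then h($0) = 1 and h($3) = 0. By first-step analysis:
h($1) = 0.15·1 + 0.2·h($1) + 0.35·h($2) + 0.3·0
h($2) = 0.3·1 + 0.2·h($1) + 0.15·h($2) + 0.35·0
Solving: h($1) = 0.3811, h($2) = 0.4426.
Starting from $2, the probability is 0.4426.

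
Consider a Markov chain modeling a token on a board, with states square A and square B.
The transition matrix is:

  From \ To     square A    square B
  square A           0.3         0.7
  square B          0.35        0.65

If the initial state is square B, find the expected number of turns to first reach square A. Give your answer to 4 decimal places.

2.8571

Let t(s) be the expected number of turns to first reach square A from state s, with t(square A) = 0. Conditioning on the first turn:
t(square B) = 1 + 0.65·t(square B)
Solving: t(square B) = 2.8571.
Expected turns from square B to square A: 2.8571.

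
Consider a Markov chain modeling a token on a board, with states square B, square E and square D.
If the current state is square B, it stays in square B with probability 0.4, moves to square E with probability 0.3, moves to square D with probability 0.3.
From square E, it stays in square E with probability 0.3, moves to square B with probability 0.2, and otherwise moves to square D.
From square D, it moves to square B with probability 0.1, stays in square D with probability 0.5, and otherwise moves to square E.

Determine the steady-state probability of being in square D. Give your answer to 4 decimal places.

0.4615

Let the stationary distribution be π with π = πP and π_1 + π_2 + π_3 = 1.
π_1 = 0.4·π_1 + 0.2·π_2 + 0.1·π_3
π_2 = 0.3·π_1 + 0.3·π_2 + 0.4·π_3
Solving with the normalization constraint gives π = (0.1923, 0.3462, 0.4615).
So the stationary probability of square D is 0.4615.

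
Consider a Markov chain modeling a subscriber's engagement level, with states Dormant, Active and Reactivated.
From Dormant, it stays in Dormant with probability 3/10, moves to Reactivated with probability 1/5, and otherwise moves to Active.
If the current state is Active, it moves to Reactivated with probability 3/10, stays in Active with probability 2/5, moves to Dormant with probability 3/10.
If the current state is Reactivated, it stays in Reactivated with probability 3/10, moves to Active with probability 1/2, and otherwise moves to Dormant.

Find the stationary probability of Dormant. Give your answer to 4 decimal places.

Let the stationary distribution be π with π = πP and π_1 + π_2 + π_3 = 1.
π_1 = 0.3·π_1 + 0.3·π_2 + 0.2·π_3
π_2 = 0.5·π_1 + 0.4·π_2 + 0.5·π_3
Solving with the normalization constraint gives π = (0.2727, 0.4545, 0.2727).
So the stationary probability of Dormant is 0.2727.

0.2727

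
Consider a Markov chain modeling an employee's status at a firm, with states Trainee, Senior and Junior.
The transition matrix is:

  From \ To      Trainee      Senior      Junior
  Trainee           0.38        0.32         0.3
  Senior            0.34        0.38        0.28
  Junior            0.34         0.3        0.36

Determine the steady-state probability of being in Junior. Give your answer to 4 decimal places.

0.3120

Let the stationary distribution be π with π = πP and π_1 + π_2 + π_3 = 1.
π_1 = 0.38·π_1 + 0.34·π_2 + 0.34·π_3
π_2 = 0.32·π_1 + 0.38·π_2 + 0.3·π_3
Solving with the normalization constraint gives π = (0.3542, 0.3338, 0.3120).
So the stationary probability of Junior is 0.3120.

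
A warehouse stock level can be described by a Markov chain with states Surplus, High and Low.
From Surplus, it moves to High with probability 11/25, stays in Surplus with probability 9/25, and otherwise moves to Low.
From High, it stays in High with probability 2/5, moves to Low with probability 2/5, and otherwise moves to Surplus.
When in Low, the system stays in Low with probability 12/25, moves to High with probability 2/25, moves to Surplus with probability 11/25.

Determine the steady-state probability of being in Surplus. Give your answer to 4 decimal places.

Let the stationary distribution be π with π = πP and π_1 + π_2 + π_3 = 1.
π_1 = 0.36·π_1 + 0.2·π_2 + 0.44·π_3
π_2 = 0.44·π_1 + 0.4·π_2 + 0.08·π_3
Solving with the normalization constraint gives π = (0.3411, 0.2982, 0.3606).
So the stationary probability of Surplus is 0.3411.

0.3411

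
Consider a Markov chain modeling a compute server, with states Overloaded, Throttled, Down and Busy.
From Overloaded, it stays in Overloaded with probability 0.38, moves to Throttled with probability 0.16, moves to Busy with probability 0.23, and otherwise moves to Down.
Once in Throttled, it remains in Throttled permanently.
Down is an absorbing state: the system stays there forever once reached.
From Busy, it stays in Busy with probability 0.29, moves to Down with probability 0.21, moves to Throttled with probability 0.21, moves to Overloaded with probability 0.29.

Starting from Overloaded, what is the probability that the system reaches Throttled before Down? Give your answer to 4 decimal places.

Let h(s) be the probability of absorption at Throttled starting from transient state s. Then h(Throttled) = 1 and h(Down) = 0. By first-step analysis:
h(Overloaded) = 0.38·h(Overloaded) + 0.16·1 + 0.23·0 + 0.23·h(Busy)
h(Busy) = 0.29·h(Overloaded) + 0.21·1 + 0.21·0 + 0.29·h(Busy)
Solving: h(Overloaded) = 0.4335, h(Busy) = 0.4728.
Starting from Overloaded, the probability is 0.4335.

0.4335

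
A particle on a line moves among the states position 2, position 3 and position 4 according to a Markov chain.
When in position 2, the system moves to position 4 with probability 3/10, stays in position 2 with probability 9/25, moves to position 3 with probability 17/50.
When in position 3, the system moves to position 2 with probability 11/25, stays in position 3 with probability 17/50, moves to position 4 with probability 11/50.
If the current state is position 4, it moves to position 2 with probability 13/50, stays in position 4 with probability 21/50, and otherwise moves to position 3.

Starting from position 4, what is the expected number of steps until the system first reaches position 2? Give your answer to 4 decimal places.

Let t(s) be the expected number of steps to first reach position 2 from state s, with t(position 2) = 0. Conditioning on the first step:
t(position 3) = 1 + 0.34·t(position 3) + 0.22·t(position 4)
t(position 4) = 1 + 0.32·t(position 3) + 0.42·t(position 4)
Solving: t(position 3) = 2.5608, t(position 4) = 3.1370.
Expected steps from position 4 to position 2: 3.1370.

3.1370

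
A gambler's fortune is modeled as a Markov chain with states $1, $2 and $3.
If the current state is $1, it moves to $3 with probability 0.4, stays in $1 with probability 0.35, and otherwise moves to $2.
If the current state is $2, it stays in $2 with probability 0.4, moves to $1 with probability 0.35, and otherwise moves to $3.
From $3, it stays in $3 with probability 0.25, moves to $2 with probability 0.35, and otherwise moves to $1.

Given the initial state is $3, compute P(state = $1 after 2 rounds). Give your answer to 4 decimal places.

Sum over the intermediate state after 1 round:
P = P($3→$1)·P($1→$1) + P($3→$2)·P($2→$1) + P($3→$3)·P($3→$1)
  = 0.4×0.35 + 0.35×0.35 + 0.25×0.4
  = 0.1400 + 0.1225 + 0.1000 = 0.3625

0.3625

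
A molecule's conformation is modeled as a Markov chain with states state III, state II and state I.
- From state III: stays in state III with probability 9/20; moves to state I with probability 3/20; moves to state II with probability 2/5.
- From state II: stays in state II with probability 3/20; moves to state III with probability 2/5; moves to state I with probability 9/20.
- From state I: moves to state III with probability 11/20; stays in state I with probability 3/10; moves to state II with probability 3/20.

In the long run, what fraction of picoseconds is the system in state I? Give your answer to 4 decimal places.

0.2703

Let the stationary distribution be π with π = πP and π_1 + π_2 + π_3 = 1.
π_1 = 0.45·π_1 + 0.4·π_2 + 0.55·π_3
π_2 = 0.4·π_1 + 0.15·π_2 + 0.15·π_3
Solving with the normalization constraint gives π = (0.4637, 0.2659, 0.2703).
So the stationary probability of state I is 0.2703.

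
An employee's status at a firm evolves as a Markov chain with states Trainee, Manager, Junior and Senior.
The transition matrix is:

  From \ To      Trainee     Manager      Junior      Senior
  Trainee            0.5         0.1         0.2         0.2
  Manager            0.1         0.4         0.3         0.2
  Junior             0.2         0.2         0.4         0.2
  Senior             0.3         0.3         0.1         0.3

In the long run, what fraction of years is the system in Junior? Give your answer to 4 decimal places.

0.2525

Let the stationary distribution be π with π = πP and π_1 + π_2 + π_3 + π_4 = 1.
π_1 = 0.5·π_1 + 0.1·π_2 + 0.2·π_3 + 0.3·π_4
π_2 = 0.1·π_1 + 0.4·π_2 + 0.2·π_3 + 0.3·π_4
π_3 = 0.2·π_1 + 0.3·π_2 + 0.4·π_3 + 0.1·π_4
Solving with the normalization constraint gives π = (0.2828, 0.2424, 0.2525, 0.2222).
So the stationary probability of Junior is 0.2525.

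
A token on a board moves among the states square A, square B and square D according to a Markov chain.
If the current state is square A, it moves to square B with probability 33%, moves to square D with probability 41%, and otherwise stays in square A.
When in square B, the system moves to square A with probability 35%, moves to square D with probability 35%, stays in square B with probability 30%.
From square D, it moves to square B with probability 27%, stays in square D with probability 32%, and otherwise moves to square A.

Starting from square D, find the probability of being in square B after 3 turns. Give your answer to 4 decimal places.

Propagate the distribution vector 3 turns from square D.
After 0 turns: (0.0000, 0.0000, 1.0000)
After 1 turn: (0.4100, 0.2700, 0.3200)
After 2 turns: (0.3323, 0.3027, 0.3650)
After 3 turns: (0.3420, 0.2990, 0.3590)
P(in square B after 3 turns) = 0.2990

0.2990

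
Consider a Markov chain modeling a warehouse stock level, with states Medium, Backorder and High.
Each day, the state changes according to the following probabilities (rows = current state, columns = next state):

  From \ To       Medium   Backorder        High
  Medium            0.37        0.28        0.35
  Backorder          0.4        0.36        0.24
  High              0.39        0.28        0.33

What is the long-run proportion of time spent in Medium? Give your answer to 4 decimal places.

Let the stationary distribution be π with π = πP and π_1 + π_2 + π_3 = 1.
π_1 = 0.37·π_1 + 0.4·π_2 + 0.39·π_3
π_2 = 0.28·π_1 + 0.36·π_2 + 0.28·π_3
Solving with the normalization constraint gives π = (0.3853, 0.3043, 0.3103).
So the stationary probability of Medium is 0.3853.

0.3853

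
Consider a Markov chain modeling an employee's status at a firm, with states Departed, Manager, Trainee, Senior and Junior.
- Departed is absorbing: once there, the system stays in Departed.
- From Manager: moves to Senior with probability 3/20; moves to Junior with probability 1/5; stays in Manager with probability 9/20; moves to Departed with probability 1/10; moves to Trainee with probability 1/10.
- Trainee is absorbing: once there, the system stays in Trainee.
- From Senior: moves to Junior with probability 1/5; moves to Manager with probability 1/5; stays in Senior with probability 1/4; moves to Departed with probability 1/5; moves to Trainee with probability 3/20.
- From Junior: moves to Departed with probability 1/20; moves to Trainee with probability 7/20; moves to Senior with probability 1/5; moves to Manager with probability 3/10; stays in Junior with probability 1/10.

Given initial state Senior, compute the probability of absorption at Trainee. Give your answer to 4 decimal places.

0.5447

Let h(s) be the probability of absorption at Trainee starting from transient state s. Then h(Trainee) = 1 and h(Departed) = 0. By first-step analysis:
h(Manager) = 0.1·0 + 0.45·h(Manager) + 0.1·1 + 0.15·h(Senior) + 0.2·h(Junior)
h(Senior) = 0.2·0 + 0.2·h(Manager) + 0.15·1 + 0.25·h(Senior) + 0.2·h(Junior)
h(Junior) = 0.05·0 + 0.3·h(Manager) + 0.35·1 + 0.2·h(Senior) + 0.1·h(Junior)
Solving: h(Manager) = 0.5869, h(Senior) = 0.5447, h(Junior) = 0.7056.
Starting from Senior, the probability is 0.5447.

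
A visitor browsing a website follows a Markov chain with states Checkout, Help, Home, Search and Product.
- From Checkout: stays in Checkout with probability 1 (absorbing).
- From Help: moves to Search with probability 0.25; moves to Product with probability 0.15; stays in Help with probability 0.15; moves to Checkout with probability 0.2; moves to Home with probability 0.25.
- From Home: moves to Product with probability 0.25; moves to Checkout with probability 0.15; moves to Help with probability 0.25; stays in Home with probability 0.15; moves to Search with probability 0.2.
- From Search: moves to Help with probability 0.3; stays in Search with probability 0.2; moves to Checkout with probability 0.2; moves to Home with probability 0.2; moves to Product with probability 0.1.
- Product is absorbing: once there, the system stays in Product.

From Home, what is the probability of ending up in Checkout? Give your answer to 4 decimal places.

0.4699

Let h(s) be the probability of absorption at Checkout starting from transient state s. Then h(Checkout) = 1 and h(Product) = 0. By first-step analysis:
h(Help) = 0.2·1 + 0.15·h(Help) + 0.25·h(Home) + 0.25·h(Search) + 0.15·0
h(Home) = 0.15·1 + 0.25·h(Help) + 0.15·h(Home) + 0.2·h(Search) + 0.25·0
h(Search) = 0.2·1 + 0.3·h(Help) + 0.2·h(Home) + 0.2·h(Search) + 0.1·0
Solving: h(Help) = 0.5413, h(Home) = 0.4699, h(Search) = 0.5705.
Starting from Home, the probability is 0.4699.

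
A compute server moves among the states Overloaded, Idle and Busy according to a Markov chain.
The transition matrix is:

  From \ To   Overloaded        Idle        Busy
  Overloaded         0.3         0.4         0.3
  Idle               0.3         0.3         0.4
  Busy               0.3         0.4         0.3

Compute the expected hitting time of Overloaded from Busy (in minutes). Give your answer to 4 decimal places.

Let t(s) be the expected number of minutes to first reach Overloaded from state s, with t(Overloaded) = 0. Conditioning on the first minute:
t(Idle) = 1 + 0.3·t(Idle) + 0.4·t(Busy)
t(Busy) = 1 + 0.4·t(Idle) + 0.3·t(Busy)
Solving: t(Idle) = 3.3333, t(Busy) = 3.3333.
Expected minutes from Busy to Overloaded: 3.3333.

3.3333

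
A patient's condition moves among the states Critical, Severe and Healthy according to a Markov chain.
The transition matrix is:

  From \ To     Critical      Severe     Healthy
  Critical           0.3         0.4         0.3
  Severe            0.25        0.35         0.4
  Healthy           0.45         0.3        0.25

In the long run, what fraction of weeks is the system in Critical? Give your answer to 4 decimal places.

0.3303

Let the stationary distribution be π with π = πP and π_1 + π_2 + π_3 = 1.
π_1 = 0.3·π_1 + 0.25·π_2 + 0.45·π_3
π_2 = 0.4·π_1 + 0.35·π_2 + 0.3·π_3
Solving with the normalization constraint gives π = (0.3303, 0.3506, 0.3191).
So the stationary probability of Critical is 0.3303.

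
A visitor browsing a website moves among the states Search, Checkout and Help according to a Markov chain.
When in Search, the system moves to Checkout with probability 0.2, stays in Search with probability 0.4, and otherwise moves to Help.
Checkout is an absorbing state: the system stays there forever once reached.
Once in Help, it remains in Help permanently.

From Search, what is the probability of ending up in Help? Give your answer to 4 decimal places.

Let h(s) be the probability of absorption at Help starting from transient state s. Then h(Help) = 1 and h(Checkout) = 0. By first-step analysis:
h(Search) = 0.4·h(Search) + 0.2·0 + 0.4·1
Solving: h(Search) = 0.6667.
Starting from Search, the probability is 0.6667.

0.6667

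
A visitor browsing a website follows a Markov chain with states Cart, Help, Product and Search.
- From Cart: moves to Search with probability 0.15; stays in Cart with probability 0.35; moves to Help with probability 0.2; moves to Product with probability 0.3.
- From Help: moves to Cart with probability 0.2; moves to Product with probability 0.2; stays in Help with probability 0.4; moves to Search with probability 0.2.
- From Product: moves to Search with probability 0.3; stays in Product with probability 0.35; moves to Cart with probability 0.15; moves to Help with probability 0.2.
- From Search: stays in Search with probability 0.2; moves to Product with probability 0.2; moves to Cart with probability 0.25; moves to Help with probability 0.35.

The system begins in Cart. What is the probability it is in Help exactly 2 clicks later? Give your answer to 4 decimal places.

0.2625

Propagate the distribution vector 2 clicks from Cart.
After 0 clicks: (1.0000, 0.0000, 0.0000, 0.0000)
After 1 click: (0.3500, 0.2000, 0.3000, 0.1500)
After 2 clicks: (0.2450, 0.2625, 0.2800, 0.2125)
P(in Help after 2 clicks) = 0.2625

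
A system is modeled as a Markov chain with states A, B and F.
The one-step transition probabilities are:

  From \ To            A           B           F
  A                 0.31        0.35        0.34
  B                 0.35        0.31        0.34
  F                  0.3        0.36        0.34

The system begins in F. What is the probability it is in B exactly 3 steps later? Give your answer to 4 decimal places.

0.3398

Propagate the distribution vector 3 steps from F.
After 0 steps: (0.0000, 0.0000, 1.0000)
After 1 step: (0.3000, 0.3600, 0.3400)
After 2 steps: (0.3210, 0.3390, 0.3400)
After 3 steps: (0.3202, 0.3398, 0.3400)
P(in B after 3 steps) = 0.3398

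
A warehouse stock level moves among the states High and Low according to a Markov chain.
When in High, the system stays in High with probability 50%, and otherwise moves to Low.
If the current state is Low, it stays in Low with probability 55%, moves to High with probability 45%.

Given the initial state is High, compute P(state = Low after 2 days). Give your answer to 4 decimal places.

0.5250

Sum over the intermediate state after 1 day:
P = P(High→High)·P(High→Low) + P(High→Low)·P(Low→Low)
  = 0.5×0.5 + 0.5×0.55
  = 0.2500 + 0.2750 = 0.5250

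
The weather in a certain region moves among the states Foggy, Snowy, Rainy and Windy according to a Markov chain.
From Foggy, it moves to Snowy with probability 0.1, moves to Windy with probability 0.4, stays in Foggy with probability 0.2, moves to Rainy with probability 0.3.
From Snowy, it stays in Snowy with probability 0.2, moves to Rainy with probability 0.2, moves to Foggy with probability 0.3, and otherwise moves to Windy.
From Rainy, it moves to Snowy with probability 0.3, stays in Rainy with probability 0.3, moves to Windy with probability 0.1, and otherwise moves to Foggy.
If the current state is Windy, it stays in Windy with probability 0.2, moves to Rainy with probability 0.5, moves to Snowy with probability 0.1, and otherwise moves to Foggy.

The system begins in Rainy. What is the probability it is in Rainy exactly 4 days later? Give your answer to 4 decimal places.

Propagate the distribution vector 4 days from Rainy.
After 0 days: (0.0000, 0.0000, 1.0000, 0.0000)
After 1 day: (0.3000, 0.3000, 0.3000, 0.1000)
After 2 days: (0.2600, 0.1900, 0.2900, 0.2600)
After 3 days: (0.2480, 0.1770, 0.3330, 0.2420)
After 4 days: (0.2510, 0.1843, 0.3307, 0.2340)
P(in Rainy after 4 days) = 0.3307

0.3307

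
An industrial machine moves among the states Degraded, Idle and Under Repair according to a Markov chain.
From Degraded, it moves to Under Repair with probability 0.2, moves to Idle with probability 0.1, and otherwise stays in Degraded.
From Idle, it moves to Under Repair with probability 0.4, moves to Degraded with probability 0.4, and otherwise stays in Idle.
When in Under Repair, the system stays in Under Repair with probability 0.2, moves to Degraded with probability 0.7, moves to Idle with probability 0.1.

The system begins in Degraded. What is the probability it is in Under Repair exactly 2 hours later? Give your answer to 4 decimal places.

Sum over the intermediate state after 1 hour:
P = P(Degraded→Degraded)·P(Degraded→Under Repair) + P(Degraded→Idle)·P(Idle→Under Repair) + P(Degraded→Under Repair)·P(Under Repair→Under Repair)
  = 0.7×0.2 + 0.1×0.4 + 0.2×0.2
  = 0.1400 + 0.0400 + 0.0400 = 0.2200

0.2200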